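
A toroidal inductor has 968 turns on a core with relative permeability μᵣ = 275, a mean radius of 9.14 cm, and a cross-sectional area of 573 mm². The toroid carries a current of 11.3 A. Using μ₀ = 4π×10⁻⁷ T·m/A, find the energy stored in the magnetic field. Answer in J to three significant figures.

L = μ₀μᵣN²A/(2πR) = (4π×10⁻⁷)(275)(968)²(5.730×10^-4)/(2π×9.140×10^-2) = 0.3231 H.
U = ½LI² = ½(0.3231)(11.3)² = 20.63 J.

U ≈ 20.6 J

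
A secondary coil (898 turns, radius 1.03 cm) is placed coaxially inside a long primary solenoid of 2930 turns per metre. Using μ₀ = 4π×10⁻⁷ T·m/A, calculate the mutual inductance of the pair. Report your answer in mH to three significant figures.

M ≈ 1.10 mH

The outer solenoid produces a uniform field B₁ = μ₀n₁I₁ across the inner coil,
so the flux linkage is N₂Φ = N₂B₁A₂ = μ₀n₁N₂A₂·I₁, giving M = μ₀n₁N₂A₂.
A₂ = πr² = π(1.030×10^-2 m)² = 3.333×10^-4 m².
M = (4π×10⁻⁷)(2930)(898)(3.333×10^-4) = 1.102×10^-3 H.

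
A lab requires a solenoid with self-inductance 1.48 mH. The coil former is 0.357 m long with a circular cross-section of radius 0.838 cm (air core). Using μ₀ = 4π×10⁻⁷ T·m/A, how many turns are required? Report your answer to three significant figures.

A = πr² = π(8.380×10^-3 m)² = 2.206×10^-4 m².
From L = μ₀N²A/ℓ, N = √(Lℓ / (μ₀A)).
N = √[(1.480×10^-3)(0.357) / ((4π×10⁻⁷)×2.206×10^-4)] = √(1.906×10^6) ≈ 1380.5.

N ≈ 1380 turns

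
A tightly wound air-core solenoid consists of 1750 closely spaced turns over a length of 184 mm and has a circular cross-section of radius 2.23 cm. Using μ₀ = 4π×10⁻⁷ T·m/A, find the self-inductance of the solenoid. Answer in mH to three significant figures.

L ≈ 32.7 mH

A = πr² = π(2.230×10^-2 m)² = 1.562×10^-3 m².
For a long solenoid, L = μ₀N²A/ℓ.
L = (4π×10⁻⁷)(1750)²(1.562×10^-3)/(0.184 m) = 3.268×10^-2 H.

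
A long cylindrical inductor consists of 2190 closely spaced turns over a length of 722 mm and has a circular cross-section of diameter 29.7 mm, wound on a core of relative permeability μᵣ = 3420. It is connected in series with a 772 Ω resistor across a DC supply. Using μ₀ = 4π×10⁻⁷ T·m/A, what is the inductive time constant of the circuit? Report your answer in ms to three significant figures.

A = π(d/2)² = π(1.485×10^-2 m)² = 6.928×10^-4 m².
L = μ₀μᵣN²A/ℓ = (4π×10⁻⁷)(3420)(2190)²(6.928×10^-4)/(0.722) = 19.78 H.
τ = L/R = (19.78)/(772) = 2.562×10^-2 s.

τ ≈ 25.6 ms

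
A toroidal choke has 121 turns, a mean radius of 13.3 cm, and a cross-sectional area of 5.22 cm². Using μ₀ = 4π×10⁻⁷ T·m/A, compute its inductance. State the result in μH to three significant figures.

For a thin toroid, L = μ₀N²A/(2πR).
L = (4π×10⁻⁷)(121)²(5.220×10^-4) / (2π×0.133 m) = 1.149×10^-5 H.

L ≈ 11.5 μH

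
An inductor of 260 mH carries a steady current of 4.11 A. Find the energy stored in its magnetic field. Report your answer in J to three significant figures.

U ≈ 2.20 J

Stored magnetic energy: U = ½LI².
U = ½(0.26 H)(4.11 A)² = 2.196 J.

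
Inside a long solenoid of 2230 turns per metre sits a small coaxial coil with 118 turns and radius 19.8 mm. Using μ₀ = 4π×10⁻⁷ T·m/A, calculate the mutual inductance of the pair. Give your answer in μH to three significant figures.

M ≈ 407 μH

The outer solenoid produces a uniform field B₁ = μ₀n₁I₁ across the inner coil,
so the flux linkage is N₂Φ = N₂B₁A₂ = μ₀n₁N₂A₂·I₁, giving M = μ₀n₁N₂A₂.
A₂ = πr² = π(1.980×10^-2 m)² = 1.232×10^-3 m².
M = (4π×10⁻⁷)(2230)(118)(1.232×10^-3) = 4.073×10^-4 H.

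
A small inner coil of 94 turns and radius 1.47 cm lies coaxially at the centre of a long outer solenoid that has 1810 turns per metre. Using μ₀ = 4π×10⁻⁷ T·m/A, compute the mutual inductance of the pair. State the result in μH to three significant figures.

M ≈ 145 μH

The outer solenoid produces a uniform field B₁ = μ₀n₁I₁ across the inner coil,
so the flux linkage is N₂Φ = N₂B₁A₂ = μ₀n₁N₂A₂·I₁, giving M = μ₀n₁N₂A₂.
A₂ = πr² = π(1.470×10^-2 m)² = 6.789×10^-4 m².
M = (4π×10⁻⁷)(1810)(94)(6.789×10^-4) = 1.451×10^-4 H.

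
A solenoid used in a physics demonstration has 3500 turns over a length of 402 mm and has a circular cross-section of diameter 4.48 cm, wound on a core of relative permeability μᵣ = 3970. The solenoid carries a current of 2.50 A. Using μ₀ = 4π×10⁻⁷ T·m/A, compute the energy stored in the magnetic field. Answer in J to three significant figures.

A = π(d/2)² = π(2.240×10^-2 m)² = 1.576×10^-3 m².
L = μ₀μᵣN²A/ℓ = (4π×10⁻⁷)(3970)(3500)²(1.576×10^-3)/(0.402) = 239.6 H.
U = ½LI² = ½(239.6)(2.50)² = 748.9 J.

U ≈ 749 J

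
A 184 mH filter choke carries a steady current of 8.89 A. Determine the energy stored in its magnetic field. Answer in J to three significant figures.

U ≈ 7.27 J

Stored magnetic energy: U = ½LI².
U = ½(0.184 H)(8.89 A)² = 7.271 J.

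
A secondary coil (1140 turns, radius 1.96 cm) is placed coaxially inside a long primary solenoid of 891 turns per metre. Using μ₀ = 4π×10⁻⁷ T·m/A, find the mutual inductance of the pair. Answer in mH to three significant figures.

The outer solenoid produces a uniform field B₁ = μ₀n₁I₁ across the inner coil,
so the flux linkage is N₂Φ = N₂B₁A₂ = μ₀n₁N₂A₂·I₁, giving M = μ₀n₁N₂A₂.
A₂ = πr² = π(1.960×10^-2 m)² = 1.207×10^-3 m².
M = (4π×10⁻⁷)(891)(1140)(1.207×10^-3) = 1.540×10^-3 H.

M ≈ 1.54 mH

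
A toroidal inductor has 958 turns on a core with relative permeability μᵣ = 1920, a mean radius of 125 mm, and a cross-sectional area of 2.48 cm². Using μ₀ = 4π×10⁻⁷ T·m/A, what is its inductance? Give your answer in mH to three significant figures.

For a thin toroid, L = μ₀μᵣN²A/(2πR).
L = (4π×10⁻⁷)(1920)(958)²(2.480×10^-4) / (2π×0.125 m) = 0.6992 H.

L ≈ 699 mH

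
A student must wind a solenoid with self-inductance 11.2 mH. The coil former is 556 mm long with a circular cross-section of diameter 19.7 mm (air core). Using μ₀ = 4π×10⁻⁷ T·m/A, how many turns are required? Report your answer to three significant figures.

N ≈ 4030 turns

A = π(d/2)² = π(9.850×10^-3 m)² = 3.048×10^-4 m².
From L = μ₀N²A/ℓ, N = √(Lℓ / (μ₀A)).
N = √[(1.120×10^-2)(0.556) / ((4π×10⁻⁷)×3.048×10^-4)] = √(1.626×10^7) ≈ 4032.1.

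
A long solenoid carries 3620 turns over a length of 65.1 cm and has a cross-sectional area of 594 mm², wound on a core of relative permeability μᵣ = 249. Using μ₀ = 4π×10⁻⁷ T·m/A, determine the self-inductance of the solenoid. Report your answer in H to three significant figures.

L ≈ 3.74 H

A = 594 mm² = 5.940×10^-4 m².
For a long solenoid, L = μ₀μᵣN²A/ℓ.
L = (4π×10⁻⁷)(249)(3620)²(5.940×10^-4)/(0.651 m) = 3.741 H.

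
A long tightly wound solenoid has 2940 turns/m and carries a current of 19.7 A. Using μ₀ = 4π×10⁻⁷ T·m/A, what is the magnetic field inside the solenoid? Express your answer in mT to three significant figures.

Inside a long solenoid, B = μ₀nI.
B = (4π×10⁻⁷)(2.940×10^3 m⁻¹)(19.7 A) = 7.278×10^-2 T.

B ≈ 72.8 mT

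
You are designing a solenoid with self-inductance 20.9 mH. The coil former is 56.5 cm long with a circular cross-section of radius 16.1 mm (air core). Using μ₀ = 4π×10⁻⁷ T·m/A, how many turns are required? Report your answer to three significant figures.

N ≈ 3400 turns

A = πr² = π(1.610×10^-2 m)² = 8.143×10^-4 m².
From L = μ₀N²A/ℓ, N = √(Lℓ / (μ₀A)).
N = √[(2.090×10^-2)(0.565) / ((4π×10⁻⁷)×8.143×10^-4)] = √(1.154×10^7) ≈ 3397.0.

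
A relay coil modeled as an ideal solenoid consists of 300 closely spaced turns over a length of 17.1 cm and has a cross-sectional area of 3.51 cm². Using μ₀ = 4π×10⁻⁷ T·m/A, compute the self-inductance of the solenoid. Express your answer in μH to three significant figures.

L ≈ 232 μH

A = 3.51 cm² = 3.510×10^-4 m².
For a long solenoid, L = μ₀N²A/ℓ.
L = (4π×10⁻⁷)(300)²(3.510×10^-4)/(0.171 m) = 2.321×10^-4 H.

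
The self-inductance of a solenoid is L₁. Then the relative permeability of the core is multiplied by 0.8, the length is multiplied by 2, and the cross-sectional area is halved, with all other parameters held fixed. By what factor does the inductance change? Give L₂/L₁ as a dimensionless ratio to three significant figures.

For a solenoid, L ∝ μᵣN²A/ℓ.
L₂/L₁ = (0.8) × (2)^-1 × (0.5) = 0.200.

L₂/L₁ = 0.200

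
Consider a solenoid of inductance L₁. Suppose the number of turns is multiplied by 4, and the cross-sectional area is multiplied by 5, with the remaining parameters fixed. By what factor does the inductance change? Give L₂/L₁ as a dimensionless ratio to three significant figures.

For a solenoid, L ∝ μᵣN²A/ℓ.
L₂/L₁ = (4)^2 × (5) = 80.0.

L₂/L₁ = 80.0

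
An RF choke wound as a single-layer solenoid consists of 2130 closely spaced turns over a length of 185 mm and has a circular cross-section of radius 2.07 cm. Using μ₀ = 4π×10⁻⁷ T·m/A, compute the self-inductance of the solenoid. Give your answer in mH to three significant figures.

L ≈ 41.5 mH

A = πr² = π(2.070×10^-2 m)² = 1.346×10^-3 m².
For a long solenoid, L = μ₀N²A/ℓ.
L = (4π×10⁻⁷)(2130)²(1.346×10^-3)/(0.185 m) = 4.148×10^-2 H.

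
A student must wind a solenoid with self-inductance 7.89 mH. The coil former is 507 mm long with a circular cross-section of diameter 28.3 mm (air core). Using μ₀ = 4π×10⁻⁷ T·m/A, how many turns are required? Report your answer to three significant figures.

A = π(d/2)² = π(1.415×10^-2 m)² = 6.290×10^-4 m².
From L = μ₀N²A/ℓ, N = √(Lℓ / (μ₀A)).
N = √[(7.890×10^-3)(0.507) / ((4π×10⁻⁷)×6.290×10^-4)] = √(5.061×10^6) ≈ 2249.6.

N ≈ 2250 turns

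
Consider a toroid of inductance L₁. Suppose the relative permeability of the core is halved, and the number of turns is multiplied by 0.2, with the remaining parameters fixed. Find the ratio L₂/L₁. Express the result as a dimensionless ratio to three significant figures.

For a toroid, L ∝ μᵣN²A/R.
L₂/L₁ = (0.5) × (0.2)^2 = 0.0200.

L₂/L₁ = 0.0200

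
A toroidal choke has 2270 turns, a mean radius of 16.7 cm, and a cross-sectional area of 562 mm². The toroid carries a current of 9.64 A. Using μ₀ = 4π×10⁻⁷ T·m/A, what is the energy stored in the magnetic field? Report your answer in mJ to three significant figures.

U ≈ 161 mJ

L = μ₀N²A/(2πR) = (4π×10⁻⁷)(2270)²(5.620×10^-4)/(2π×0.167) = 3.468×10^-3 H.
U = ½LI² = ½(3.468×10^-3)(9.64)² = 0.1611 J.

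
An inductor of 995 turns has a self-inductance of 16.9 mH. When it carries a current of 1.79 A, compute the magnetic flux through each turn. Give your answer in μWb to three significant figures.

Φ_B ≈ 30.4 μWb

From L = NΦ_B/I, the flux per turn is Φ_B = LI/N.
Φ_B = (1.690×10^-2 H)(1.79 A)/995 = 3.040×10^-5 Wb.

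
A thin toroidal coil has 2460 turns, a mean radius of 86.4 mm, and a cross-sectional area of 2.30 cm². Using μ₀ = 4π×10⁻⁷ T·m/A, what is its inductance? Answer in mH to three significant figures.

L ≈ 3.22 mH

For a thin toroid, L = μ₀N²A/(2πR).
L = (4π×10⁻⁷)(2460)²(2.300×10^-4) / (2π×8.640×10^-2 m) = 3.222×10^-3 H.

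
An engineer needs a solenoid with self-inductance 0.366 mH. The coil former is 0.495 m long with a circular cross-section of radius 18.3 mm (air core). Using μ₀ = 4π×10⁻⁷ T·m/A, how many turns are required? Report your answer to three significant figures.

N ≈ 370 turns

A = πr² = π(1.830×10^-2 m)² = 1.052×10^-3 m².
From L = μ₀N²A/ℓ, N = √(Lℓ / (μ₀A)).
N = √[(3.660×10^-4)(0.495) / ((4π×10⁻⁷)×1.052×10^-3)] = √(1.370×10^5) ≈ 370.2.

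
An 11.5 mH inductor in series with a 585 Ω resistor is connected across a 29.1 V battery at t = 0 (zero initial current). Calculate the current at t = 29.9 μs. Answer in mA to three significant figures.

I ≈ 38.9 mA

τ = L/R = 1.150×10^-2/585 = 1.966×10^-5 s; final current I_∞ = ε/R = 29.1/585 = 4.974×10^-2 A.
I(t) = I_∞(1 − e^(−t/τ)) with t/τ = 1.521.
I = (4.974×10^-2)(1 − e^(−1.521)) = 3.887×10^-2 A.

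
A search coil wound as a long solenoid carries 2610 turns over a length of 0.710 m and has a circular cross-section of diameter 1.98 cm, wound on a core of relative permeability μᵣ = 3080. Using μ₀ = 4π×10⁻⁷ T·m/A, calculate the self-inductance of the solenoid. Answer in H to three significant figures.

L ≈ 11.4 H

A = π(d/2)² = π(9.900×10^-3 m)² = 3.079×10^-4 m².
For a long solenoid, L = μ₀μᵣN²A/ℓ.
L = (4π×10⁻⁷)(3080)(2610)²(3.079×10^-4)/(0.71 m) = 11.43 H.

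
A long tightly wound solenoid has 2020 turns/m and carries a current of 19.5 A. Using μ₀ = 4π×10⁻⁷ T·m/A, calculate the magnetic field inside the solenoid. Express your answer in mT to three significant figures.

B ≈ 49.5 mT

Inside a long solenoid, B = μ₀nI.
B = (4π×10⁻⁷)(2.020×10^3 m⁻¹)(19.5 A) = 4.950×10^-2 T.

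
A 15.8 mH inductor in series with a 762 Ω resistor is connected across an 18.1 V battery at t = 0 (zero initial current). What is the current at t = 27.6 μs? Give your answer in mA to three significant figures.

I ≈ 17.5 mA

τ = L/R = 1.580×10^-2/762 = 2.073×10^-5 s; final current I_∞ = ε/R = 18.1/762 = 2.375×10^-2 A.
I(t) = I_∞(1 − e^(−t/τ)) with t/τ = 1.331.
I = (2.375×10^-2)(1 − e^(−1.331)) = 1.748×10^-2 A.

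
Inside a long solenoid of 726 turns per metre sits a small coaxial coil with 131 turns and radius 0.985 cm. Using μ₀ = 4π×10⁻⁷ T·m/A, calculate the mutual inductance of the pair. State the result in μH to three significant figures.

The outer solenoid produces a uniform field B₁ = μ₀n₁I₁ across the inner coil,
so the flux linkage is N₂Φ = N₂B₁A₂ = μ₀n₁N₂A₂·I₁, giving M = μ₀n₁N₂A₂.
A₂ = πr² = π(9.850×10^-3 m)² = 3.048×10^-4 m².
M = (4π×10⁻⁷)(726)(131)(3.048×10^-4) = 3.643×10^-5 H.

M ≈ 36.4 μH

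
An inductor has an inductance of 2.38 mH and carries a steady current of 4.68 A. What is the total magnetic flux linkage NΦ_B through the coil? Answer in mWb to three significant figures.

NΦ_B ≈ 11.1 mWb

From L = NΦ_B/I, the flux linkage is NΦ_B = LI.
NΦ_B = (2.380×10^-3 H)(4.68 A) = 1.114×10^-2 Wb.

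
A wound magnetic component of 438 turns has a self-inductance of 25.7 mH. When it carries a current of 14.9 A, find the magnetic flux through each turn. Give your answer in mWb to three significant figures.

Φ_B ≈ 0.874 mWb

From L = NΦ_B/I, the flux per turn is Φ_B = LI/N.
Φ_B = (2.570×10^-2 H)(14.9 A)/438 = 8.743×10^-4 Wb.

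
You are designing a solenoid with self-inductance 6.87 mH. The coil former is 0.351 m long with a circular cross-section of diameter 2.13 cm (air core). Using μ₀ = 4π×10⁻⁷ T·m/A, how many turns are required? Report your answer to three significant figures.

A = π(d/2)² = π(1.065×10^-2 m)² = 3.563×10^-4 m².
From L = μ₀N²A/ℓ, N = √(Lℓ / (μ₀A)).
N = √[(6.870×10^-3)(0.351) / ((4π×10⁻⁷)×3.563×10^-4)] = √(5.385×10^6) ≈ 2320.6.

N ≈ 2320 turns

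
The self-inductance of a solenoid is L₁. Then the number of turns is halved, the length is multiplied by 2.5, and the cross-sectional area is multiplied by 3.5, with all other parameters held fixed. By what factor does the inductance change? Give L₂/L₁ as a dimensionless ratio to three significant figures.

For a solenoid, L ∝ μᵣN²A/ℓ.
L₂/L₁ = (0.5)^2 × (2.5)^-1 × (3.5) = 0.350.

L₂/L₁ = 0.350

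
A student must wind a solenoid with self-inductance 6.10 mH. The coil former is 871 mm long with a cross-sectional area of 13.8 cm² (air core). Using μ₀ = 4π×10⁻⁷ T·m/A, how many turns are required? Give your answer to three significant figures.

N ≈ 1750 turns

A = 13.8 cm² = 1.380×10^-3 m².
From L = μ₀N²A/ℓ, N = √(Lℓ / (μ₀A)).
N = √[(6.100×10^-3)(0.871) / ((4π×10⁻⁷)×1.380×10^-3)] = √(3.064×10^6) ≈ 1750.4.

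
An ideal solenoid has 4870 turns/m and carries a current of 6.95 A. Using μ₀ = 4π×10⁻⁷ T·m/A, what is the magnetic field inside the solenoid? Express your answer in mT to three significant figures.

Inside a long solenoid, B = μ₀nI.
B = (4π×10⁻⁷)(4.870×10^3 m⁻¹)(6.95 A) = 4.253×10^-2 T.

B ≈ 42.5 mT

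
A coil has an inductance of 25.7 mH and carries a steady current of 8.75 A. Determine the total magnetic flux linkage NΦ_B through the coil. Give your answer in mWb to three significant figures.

NΦ_B ≈ 225 mWb

From L = NΦ_B/I, the flux linkage is NΦ_B = LI.
NΦ_B = (2.570×10^-2 H)(8.75 A) = 0.2249 Wb.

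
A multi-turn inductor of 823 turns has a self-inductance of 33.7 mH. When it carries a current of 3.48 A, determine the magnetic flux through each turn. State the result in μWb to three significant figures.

Φ_B ≈ 142 μWb

From L = NΦ_B/I, the flux per turn is Φ_B = LI/N.
Φ_B = (3.370×10^-2 H)(3.48 A)/823 = 1.42498×10^-4 Wb.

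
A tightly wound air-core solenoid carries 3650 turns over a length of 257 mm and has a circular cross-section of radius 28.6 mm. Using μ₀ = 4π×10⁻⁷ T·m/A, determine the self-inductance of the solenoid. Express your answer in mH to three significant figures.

L ≈ 167 mH

A = πr² = π(2.860×10^-2 m)² = 2.570×10^-3 m².
For a long solenoid, L = μ₀N²A/ℓ.
L = (4π×10⁻⁷)(3650)²(2.570×10^-3)/(0.257 m) = 0.1674 H.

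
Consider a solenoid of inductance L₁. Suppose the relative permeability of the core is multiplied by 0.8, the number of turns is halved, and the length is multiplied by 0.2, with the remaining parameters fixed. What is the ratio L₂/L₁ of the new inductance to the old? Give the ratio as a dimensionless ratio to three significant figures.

L₂/L₁ = 1.00

For a solenoid, L ∝ μᵣN²A/ℓ.
L₂/L₁ = (0.8) × (0.5)^2 × (0.2)^-1 = 1.00.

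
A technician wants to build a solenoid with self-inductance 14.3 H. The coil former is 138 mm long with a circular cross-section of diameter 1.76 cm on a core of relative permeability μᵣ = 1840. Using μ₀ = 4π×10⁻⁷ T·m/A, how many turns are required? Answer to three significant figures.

A = π(d/2)² = π(8.800×10^-3 m)² = 2.433×10^-4 m².
From L = μ₀μᵣN²A/ℓ, N = √(Lℓ / (μ₀μᵣA)).
N = √[(14.3)(0.138) / ((4π×10⁻⁷)(1840)×2.433×10^-4)] = √(3.508×10^6) ≈ 1873.0.

N ≈ 1870 turns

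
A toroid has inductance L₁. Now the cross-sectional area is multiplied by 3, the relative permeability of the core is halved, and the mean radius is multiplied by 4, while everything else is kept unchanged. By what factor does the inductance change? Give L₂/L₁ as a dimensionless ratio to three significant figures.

L₂/L₁ = 0.375

For a toroid, L ∝ μᵣN²A/R.
L₂/L₁ = (3) × (0.5) × (4)^-1 = 0.375.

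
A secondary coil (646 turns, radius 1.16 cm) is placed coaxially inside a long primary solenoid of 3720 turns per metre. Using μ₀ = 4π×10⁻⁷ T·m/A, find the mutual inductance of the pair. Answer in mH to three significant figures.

M ≈ 1.28 mH

The outer solenoid produces a uniform field B₁ = μ₀n₁I₁ across the inner coil,
so the flux linkage is N₂Φ = N₂B₁A₂ = μ₀n₁N₂A₂·I₁, giving M = μ₀n₁N₂A₂.
A₂ = πr² = π(1.160×10^-2 m)² = 4.227×10^-4 m².
M = (4π×10⁻⁷)(3720)(646)(4.227×10^-4) = 1.277×10^-3 H.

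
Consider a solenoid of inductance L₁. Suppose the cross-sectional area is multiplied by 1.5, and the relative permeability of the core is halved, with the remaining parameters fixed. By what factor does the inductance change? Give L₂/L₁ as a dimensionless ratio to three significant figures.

L₂/L₁ = 0.750

For a solenoid, L ∝ μᵣN²A/ℓ.
L₂/L₁ = (1.5) × (0.5) = 0.750.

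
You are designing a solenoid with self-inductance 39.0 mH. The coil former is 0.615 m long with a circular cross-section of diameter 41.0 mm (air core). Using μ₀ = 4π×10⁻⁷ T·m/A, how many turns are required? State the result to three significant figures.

N ≈ 3800 turns

A = π(d/2)² = π(2.050×10^-2 m)² = 1.320×10^-3 m².
From L = μ₀N²A/ℓ, N = √(Lℓ / (μ₀A)).
N = √[(3.900×10^-2)(0.615) / ((4π×10⁻⁷)×1.320×10^-3)] = √(1.446×10^7) ≈ 3802.2.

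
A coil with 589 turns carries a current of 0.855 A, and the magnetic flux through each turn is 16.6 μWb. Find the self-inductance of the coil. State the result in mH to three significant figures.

L ≈ 11.4 mH

Self-inductance is defined by L = NΦ_B/I (flux linkage over current).
L = (589)(1.660×10^-5 Wb)/(0.855 A) = 1.144×10^-2 H.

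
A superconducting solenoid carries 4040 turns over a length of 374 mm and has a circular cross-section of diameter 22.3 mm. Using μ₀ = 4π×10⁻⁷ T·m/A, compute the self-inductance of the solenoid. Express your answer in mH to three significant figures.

A = π(d/2)² = π(1.115×10^-2 m)² = 3.906×10^-4 m².
For a long solenoid, L = μ₀N²A/ℓ.
L = (4π×10⁻⁷)(4040)²(3.906×10^-4)/(0.374 m) = 2.142×10^-2 H.

L ≈ 21.4 mH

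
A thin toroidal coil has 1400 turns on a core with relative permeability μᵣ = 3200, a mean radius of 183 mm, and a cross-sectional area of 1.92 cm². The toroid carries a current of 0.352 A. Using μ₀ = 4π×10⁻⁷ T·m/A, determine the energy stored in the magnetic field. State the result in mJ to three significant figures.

L = μ₀μᵣN²A/(2πR) = (4π×10⁻⁷)(3200)(1400)²(1.920×10^-4)/(2π×0.183) = 1.316 H.
U = ½LI² = ½(1.316)(0.352)² = 8.153×10^-2 J.

U ≈ 81.5 mJ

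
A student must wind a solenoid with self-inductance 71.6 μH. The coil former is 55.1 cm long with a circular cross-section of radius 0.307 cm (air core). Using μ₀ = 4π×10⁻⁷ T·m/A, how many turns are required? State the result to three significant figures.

N ≈ 1030 turns

A = πr² = π(3.070×10^-3 m)² = 2.961×10^-5 m².
From L = μ₀N²A/ℓ, N = √(Lℓ / (μ₀A)).
N = √[(7.160×10^-5)(0.551) / ((4π×10⁻⁷)×2.961×10^-5)] = √(1.060×10^6) ≈ 1029.7.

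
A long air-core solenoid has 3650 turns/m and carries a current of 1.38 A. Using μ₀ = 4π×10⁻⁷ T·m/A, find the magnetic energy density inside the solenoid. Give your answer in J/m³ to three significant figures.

B = μ₀nI = (4π×10⁻⁷)(3.650×10^3)(1.38) = 6.330×10^-3 T.
u = B²/(2μ₀) = (6.330×10^-3)²/(2×4π×10⁻⁷) = 15.94 J/m³.

u ≈ 15.9 J/m³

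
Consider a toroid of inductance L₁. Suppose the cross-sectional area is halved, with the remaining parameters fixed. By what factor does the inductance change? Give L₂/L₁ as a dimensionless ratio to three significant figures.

For a toroid, L ∝ μᵣN²A/R.
L₂/L₁ = (0.5) = 0.500.

L₂/L₁ = 0.500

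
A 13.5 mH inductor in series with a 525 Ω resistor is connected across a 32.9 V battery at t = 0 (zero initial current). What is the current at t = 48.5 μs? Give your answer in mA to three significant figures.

τ = L/R = 1.350×10^-2/525 = 2.571×10^-5 s; final current I_∞ = ε/R = 32.9/525 = 6.267×10^-2 A.
I(t) = I_∞(1 − e^(−t/τ)) with t/τ = 1.886.
I = (6.267×10^-2)(1 − e^(−1.886)) = 5.316×10^-2 A.

I ≈ 53.2 mA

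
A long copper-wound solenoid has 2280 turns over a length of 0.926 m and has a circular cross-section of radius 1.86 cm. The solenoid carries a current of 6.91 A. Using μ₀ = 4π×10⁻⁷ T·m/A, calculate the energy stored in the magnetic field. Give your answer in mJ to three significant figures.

A = πr² = π(1.860×10^-2 m)² = 1.087×10^-3 m².
L = μ₀N²A/ℓ = (4π×10⁻⁷)(2280)²(1.087×10^-3)/(0.926) = 7.667×10^-3 H.
U = ½LI² = ½(7.667×10^-3)(6.91)² = 0.1831 J.

U ≈ 183 mJ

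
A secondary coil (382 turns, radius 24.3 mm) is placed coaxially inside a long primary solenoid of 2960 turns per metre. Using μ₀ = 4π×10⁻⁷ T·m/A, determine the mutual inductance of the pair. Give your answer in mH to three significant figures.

M ≈ 2.64 mH

The outer solenoid produces a uniform field B₁ = μ₀n₁I₁ across the inner coil,
so the flux linkage is N₂Φ = N₂B₁A₂ = μ₀n₁N₂A₂·I₁, giving M = μ₀n₁N₂A₂.
A₂ = πr² = π(2.430×10^-2 m)² = 1.855×10^-3 m².
M = (4π×10⁻⁷)(2960)(382)(1.855×10^-3) = 2.636×10^-3 H.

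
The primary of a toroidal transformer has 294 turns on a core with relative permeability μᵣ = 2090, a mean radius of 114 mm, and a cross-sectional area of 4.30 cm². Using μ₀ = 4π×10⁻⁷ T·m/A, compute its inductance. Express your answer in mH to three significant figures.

For a thin toroid, L = μ₀μᵣN²A/(2πR).
L = (4π×10⁻⁷)(2090)(294)²(4.300×10^-4) / (2π×0.114 m) = 0.1363 H.

L ≈ 136 mH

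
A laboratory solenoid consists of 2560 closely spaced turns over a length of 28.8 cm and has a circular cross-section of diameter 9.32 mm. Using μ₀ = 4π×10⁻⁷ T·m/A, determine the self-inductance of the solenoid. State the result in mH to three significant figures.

A = π(d/2)² = π(4.660×10^-3 m)² = 6.822×10^-5 m².
For a long solenoid, L = μ₀N²A/ℓ.
L = (4π×10⁻⁷)(2560)²(6.822×10^-5)/(0.288 m) = 1.951×10^-3 H.

L ≈ 1.95 mH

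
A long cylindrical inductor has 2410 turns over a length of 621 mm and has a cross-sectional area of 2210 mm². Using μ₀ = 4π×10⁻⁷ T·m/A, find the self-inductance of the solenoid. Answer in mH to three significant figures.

L ≈ 26.0 mH

A = 2210 mm² = 2.210×10^-3 m².
For a long solenoid, L = μ₀N²A/ℓ.
L = (4π×10⁻⁷)(2410)²(2.210×10^-3)/(0.621 m) = 2.597×10^-2 H.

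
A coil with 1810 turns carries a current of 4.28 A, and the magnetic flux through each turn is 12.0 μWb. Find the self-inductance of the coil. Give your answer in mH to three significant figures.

Self-inductance is defined by L = NΦ_B/I (flux linkage over current).
L = (1810)(1.200×10^-5 Wb)/(4.28 A) = 5.0748×10^-3 H.

L ≈ 5.07 mH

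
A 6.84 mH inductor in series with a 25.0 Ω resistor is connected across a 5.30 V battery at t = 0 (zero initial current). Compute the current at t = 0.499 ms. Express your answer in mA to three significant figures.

I ≈ 178 mA

τ = L/R = 6.840×10^-3/25.0 = 2.736×10^-4 s; final current I_∞ = ε/R = 5.30/25.0 = 0.212 A.
I(t) = I_∞(1 − e^(−t/τ)) with t/τ = 1.824.
I = (0.212)(1 − e^(−1.824)) = 0.1778 A.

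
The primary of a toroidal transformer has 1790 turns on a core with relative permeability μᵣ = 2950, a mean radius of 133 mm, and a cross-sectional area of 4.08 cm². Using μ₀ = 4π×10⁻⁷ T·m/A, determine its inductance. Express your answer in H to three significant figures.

L ≈ 5.80 H

For a thin toroid, L = μ₀μᵣN²A/(2πR).
L = (4π×10⁻⁷)(2950)(1790)²(4.080×10^-4) / (2π×0.133 m) = 5.799 H.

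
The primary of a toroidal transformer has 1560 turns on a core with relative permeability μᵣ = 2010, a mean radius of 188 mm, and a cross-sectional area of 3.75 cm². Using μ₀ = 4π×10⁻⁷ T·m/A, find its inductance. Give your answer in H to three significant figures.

L ≈ 1.95 H

For a thin toroid, L = μ₀μᵣN²A/(2πR).
L = (4π×10⁻⁷)(2010)(1560)²(3.750×10^-4) / (2π×0.188 m) = 1.951 H.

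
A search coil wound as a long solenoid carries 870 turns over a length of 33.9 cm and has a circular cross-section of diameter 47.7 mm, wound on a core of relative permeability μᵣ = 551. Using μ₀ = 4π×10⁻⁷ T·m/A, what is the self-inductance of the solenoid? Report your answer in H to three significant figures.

A = π(d/2)² = π(2.385×10^-2 m)² = 1.787×10^-3 m².
For a long solenoid, L = μ₀μᵣN²A/ℓ.
L = (4π×10⁻⁷)(551)(870)²(1.787×10^-3)/(0.339 m) = 2.763 H.

L ≈ 2.76 H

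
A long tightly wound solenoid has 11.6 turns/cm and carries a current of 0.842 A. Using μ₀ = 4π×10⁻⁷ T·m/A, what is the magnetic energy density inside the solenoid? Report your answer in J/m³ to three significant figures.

B = μ₀nI = (4π×10⁻⁷)(1.160×10^3)(0.842) = 1.227×10^-3 T.
u = B²/(2μ₀) = (1.227×10^-3)²/(2×4π×10⁻⁷) = 0.5994 J/m³.

u ≈ 0.599 J/m³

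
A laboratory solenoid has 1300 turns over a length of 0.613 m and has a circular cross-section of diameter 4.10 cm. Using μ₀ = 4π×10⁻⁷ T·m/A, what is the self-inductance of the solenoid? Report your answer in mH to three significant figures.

L ≈ 4.57 mH

A = π(d/2)² = π(2.050×10^-2 m)² = 1.320×10^-3 m².
For a long solenoid, L = μ₀N²A/ℓ.
L = (4π×10⁻⁷)(1300)²(1.320×10^-3)/(0.613 m) = 4.574×10^-3 H.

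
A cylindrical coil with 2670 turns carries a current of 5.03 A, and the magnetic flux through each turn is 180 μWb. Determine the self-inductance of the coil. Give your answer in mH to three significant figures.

Self-inductance is defined by L = NΦ_B/I (flux linkage over current).
L = (2670)(1.800×10^-4 Wb)/(5.03 A) = 9.5547×10^-2 H.

L ≈ 95.5 mH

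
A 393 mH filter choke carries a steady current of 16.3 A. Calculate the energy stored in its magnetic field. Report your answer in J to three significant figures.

Stored magnetic energy: U = ½LI².
U = ½(0.393 H)(16.3 A)² = 52.21 J.

U ≈ 52.2 J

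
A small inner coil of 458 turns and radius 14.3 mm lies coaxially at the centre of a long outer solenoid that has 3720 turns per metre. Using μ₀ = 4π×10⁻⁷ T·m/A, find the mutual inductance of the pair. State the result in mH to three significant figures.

M ≈ 1.38 mH

The outer solenoid produces a uniform field B₁ = μ₀n₁I₁ across the inner coil,
so the flux linkage is N₂Φ = N₂B₁A₂ = μ₀n₁N₂A₂·I₁, giving M = μ₀n₁N₂A₂.
A₂ = πr² = π(1.430×10^-2 m)² = 6.424×10^-4 m².
M = (4π×10⁻⁷)(3720)(458)(6.424×10^-4) = 1.375×10^-3 H.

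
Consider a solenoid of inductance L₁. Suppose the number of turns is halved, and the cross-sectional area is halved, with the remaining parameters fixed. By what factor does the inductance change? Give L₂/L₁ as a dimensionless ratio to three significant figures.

For a solenoid, L ∝ μᵣN²A/ℓ.
L₂/L₁ = (0.5)^2 × (0.5) = 0.125.

L₂/L₁ = 0.125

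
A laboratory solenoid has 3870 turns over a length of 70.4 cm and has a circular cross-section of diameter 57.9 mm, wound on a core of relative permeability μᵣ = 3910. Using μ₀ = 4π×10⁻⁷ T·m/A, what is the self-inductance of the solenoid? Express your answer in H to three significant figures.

A = π(d/2)² = π(2.895×10^-2 m)² = 2.633×10^-3 m².
For a long solenoid, L = μ₀μᵣN²A/ℓ.
L = (4π×10⁻⁷)(3910)(3870)²(2.633×10^-3)/(0.704 m) = 275.2 H.

L ≈ 275 H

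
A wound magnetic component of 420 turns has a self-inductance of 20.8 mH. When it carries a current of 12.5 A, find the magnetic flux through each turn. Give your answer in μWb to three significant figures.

Φ_B ≈ 619 μWb

From L = NΦ_B/I, the flux per turn is Φ_B = LI/N.
Φ_B = (2.080×10^-2 H)(12.5 A)/420 = 6.190×10^-4 Wb.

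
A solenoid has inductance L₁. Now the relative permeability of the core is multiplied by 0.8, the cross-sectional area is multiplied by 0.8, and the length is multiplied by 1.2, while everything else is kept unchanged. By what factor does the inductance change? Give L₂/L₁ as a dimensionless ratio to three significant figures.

For a solenoid, L ∝ μᵣN²A/ℓ.
L₂/L₁ = (0.8) × (0.8) × (1.2)^-1 = 0.533.

L₂/L₁ = 0.533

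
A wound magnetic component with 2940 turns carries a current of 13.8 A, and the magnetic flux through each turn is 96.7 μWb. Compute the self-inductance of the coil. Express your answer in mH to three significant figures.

L ≈ 20.6 mH

Self-inductance is defined by L = NΦ_B/I (flux linkage over current).
L = (2940)(9.670×10^-5 Wb)/(13.8 A) = 2.060×10^-2 H.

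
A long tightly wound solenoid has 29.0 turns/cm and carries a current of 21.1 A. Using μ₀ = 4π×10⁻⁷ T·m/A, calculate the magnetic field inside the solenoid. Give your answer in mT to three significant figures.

B ≈ 76.9 mT

Inside a long solenoid, B = μ₀nI.
B = (4π×10⁻⁷)(2.900×10^3 m⁻¹)(21.1 A) = 7.689×10^-2 T.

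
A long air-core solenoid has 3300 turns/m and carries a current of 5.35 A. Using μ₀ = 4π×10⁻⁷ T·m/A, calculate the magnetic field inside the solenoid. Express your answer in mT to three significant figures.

B ≈ 22.2 mT

Inside a long solenoid, B = μ₀nI.
B = (4π×10⁻⁷)(3.300×10^3 m⁻¹)(5.35 A) = 2.219×10^-2 T.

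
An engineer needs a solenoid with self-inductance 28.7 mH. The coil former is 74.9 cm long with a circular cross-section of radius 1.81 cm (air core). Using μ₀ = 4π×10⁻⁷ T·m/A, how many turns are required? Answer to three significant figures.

N ≈ 4080 turns

A = πr² = π(1.810×10^-2 m)² = 1.029×10^-3 m².
From L = μ₀N²A/ℓ, N = √(Lℓ / (μ₀A)).
N = √[(2.870×10^-2)(0.749) / ((4π×10⁻⁷)×1.029×10^-3)] = √(1.662×10^7) ≈ 4076.8.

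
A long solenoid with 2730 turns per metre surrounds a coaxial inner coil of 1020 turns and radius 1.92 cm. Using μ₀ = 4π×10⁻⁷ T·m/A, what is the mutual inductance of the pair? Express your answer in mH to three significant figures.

The outer solenoid produces a uniform field B₁ = μ₀n₁I₁ across the inner coil,
so the flux linkage is N₂Φ = N₂B₁A₂ = μ₀n₁N₂A₂·I₁, giving M = μ₀n₁N₂A₂.
A₂ = πr² = π(1.920×10^-2 m)² = 1.158×10^-3 m².
M = (4π×10⁻⁷)(2730)(1020)(1.158×10^-3) = 4.053×10^-3 H.

M ≈ 4.05 mH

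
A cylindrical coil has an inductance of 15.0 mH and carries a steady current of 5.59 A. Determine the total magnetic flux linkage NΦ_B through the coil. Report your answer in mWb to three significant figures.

From L = NΦ_B/I, the flux linkage is NΦ_B = LI.
NΦ_B = (1.500×10^-2 H)(5.59 A) = 8.385×10^-2 Wb.

NΦ_B ≈ 83.9 mWb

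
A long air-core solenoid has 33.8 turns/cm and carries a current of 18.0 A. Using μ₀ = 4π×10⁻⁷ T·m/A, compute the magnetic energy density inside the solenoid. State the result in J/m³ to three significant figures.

B = μ₀nI = (4π×10⁻⁷)(3.380×10^3)(18.0) = 7.645×10^-2 T.
u = B²/(2μ₀) = (7.645×10^-2)²/(2×4π×10⁻⁷) = 2.326×10^3 J/m³.

u ≈ 2330 J/m³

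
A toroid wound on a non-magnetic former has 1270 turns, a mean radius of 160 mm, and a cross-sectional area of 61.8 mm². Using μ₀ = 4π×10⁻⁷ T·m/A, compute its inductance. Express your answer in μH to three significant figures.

L ≈ 125 μH

For a thin toroid, L = μ₀N²A/(2πR).
L = (4π×10⁻⁷)(1270)²(6.180×10^-5) / (2π×0.16 m) = 1.246×10^-4 H.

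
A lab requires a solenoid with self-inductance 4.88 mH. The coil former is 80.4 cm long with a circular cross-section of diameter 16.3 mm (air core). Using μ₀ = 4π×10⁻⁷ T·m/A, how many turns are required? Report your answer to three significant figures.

N ≈ 3870 turns

A = π(d/2)² = π(8.150×10^-3 m)² = 2.087×10^-4 m².
From L = μ₀N²A/ℓ, N = √(Lℓ / (μ₀A)).
N = √[(4.880×10^-3)(0.804) / ((4π×10⁻⁷)×2.087×10^-4)] = √(1.496×10^7) ≈ 3868.1.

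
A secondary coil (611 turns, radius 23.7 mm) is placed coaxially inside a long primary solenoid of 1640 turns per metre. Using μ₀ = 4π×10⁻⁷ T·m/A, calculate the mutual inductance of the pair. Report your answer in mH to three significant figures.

The outer solenoid produces a uniform field B₁ = μ₀n₁I₁ across the inner coil,
so the flux linkage is N₂Φ = N₂B₁A₂ = μ₀n₁N₂A₂·I₁, giving M = μ₀n₁N₂A₂.
A₂ = πr² = π(2.370×10^-2 m)² = 1.7646×10^-3 m².
M = (4π×10⁻⁷)(1640)(611)(1.7646×10^-3) = 2.222×10^-3 H.

M ≈ 2.22 mH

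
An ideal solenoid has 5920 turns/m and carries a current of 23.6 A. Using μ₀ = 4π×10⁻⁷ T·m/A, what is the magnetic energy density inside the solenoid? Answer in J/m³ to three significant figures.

u ≈ 12300 J/m³

B = μ₀nI = (4π×10⁻⁷)(5.920×10^3)(23.6) = 0.1756 T.
u = B²/(2μ₀) = (0.1756)²/(2×4π×10⁻⁷) = 1.226×10^4 J/m³.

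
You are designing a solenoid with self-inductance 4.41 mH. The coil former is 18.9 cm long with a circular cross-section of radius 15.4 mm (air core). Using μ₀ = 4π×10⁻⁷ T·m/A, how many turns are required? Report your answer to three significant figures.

N ≈ 944 turns

A = πr² = π(1.540×10^-2 m)² = 7.451×10^-4 m².
From L = μ₀N²A/ℓ, N = √(Lℓ / (μ₀A)).
N = √[(4.410×10^-3)(0.189) / ((4π×10⁻⁷)×7.451×10^-4)] = √(8.902×10^5) ≈ 943.5.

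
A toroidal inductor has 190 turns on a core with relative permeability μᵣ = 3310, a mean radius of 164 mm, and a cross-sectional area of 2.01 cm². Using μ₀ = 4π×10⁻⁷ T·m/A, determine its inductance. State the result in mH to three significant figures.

For a thin toroid, L = μ₀μᵣN²A/(2πR).
L = (4π×10⁻⁷)(3310)(190)²(2.010×10^-4) / (2π×0.164 m) = 2.929×10^-2 H.

L ≈ 29.3 mH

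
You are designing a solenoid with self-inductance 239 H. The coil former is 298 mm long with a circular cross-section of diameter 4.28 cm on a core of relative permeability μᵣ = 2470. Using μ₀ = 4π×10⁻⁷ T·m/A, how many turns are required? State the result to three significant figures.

N ≈ 3990 turns

A = π(d/2)² = π(2.140×10^-2 m)² = 1.439×10^-3 m².
From L = μ₀μᵣN²A/ℓ, N = √(Lℓ / (μ₀μᵣA)).
N = √[(239)(0.298) / ((4π×10⁻⁷)(2470)×1.439×10^-3)] = √(1.5949×10^7) ≈ 3993.6.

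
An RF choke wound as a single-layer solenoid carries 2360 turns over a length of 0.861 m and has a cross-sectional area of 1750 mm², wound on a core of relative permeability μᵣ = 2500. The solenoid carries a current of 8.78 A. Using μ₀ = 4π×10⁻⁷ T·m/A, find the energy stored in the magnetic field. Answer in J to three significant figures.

A = 1750 mm² = 1.750×10^-3 m².
L = μ₀μᵣN²A/ℓ = (4π×10⁻⁷)(2500)(2360)²(1.750×10^-3)/(0.861) = 35.56 H.
U = ½LI² = ½(35.56)(8.78)² = 1.371×10^3 J.

U ≈ 1370 J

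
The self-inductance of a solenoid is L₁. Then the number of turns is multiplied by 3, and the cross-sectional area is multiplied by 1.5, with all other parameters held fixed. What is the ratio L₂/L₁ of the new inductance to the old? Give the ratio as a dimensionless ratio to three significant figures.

L₂/L₁ = 13.5

For a solenoid, L ∝ μᵣN²A/ℓ.
L₂/L₁ = (3)^2 × (1.5) = 13.5.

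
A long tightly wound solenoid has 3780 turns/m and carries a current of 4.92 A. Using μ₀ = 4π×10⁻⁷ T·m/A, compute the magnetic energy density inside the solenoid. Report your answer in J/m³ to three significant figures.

B = μ₀nI = (4π×10⁻⁷)(3.780×10^3)(4.92) = 2.337×10^-2 T.
u = B²/(2μ₀) = (2.337×10^-2)²/(2×4π×10⁻⁷) = 217.3 J/m³.

u ≈ 217 J/m³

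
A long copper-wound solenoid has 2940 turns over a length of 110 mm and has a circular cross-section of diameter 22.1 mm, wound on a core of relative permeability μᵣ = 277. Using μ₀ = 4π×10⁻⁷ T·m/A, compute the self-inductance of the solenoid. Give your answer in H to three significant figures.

A = π(d/2)² = π(1.105×10^-2 m)² = 3.836×10^-4 m².
For a long solenoid, L = μ₀μᵣN²A/ℓ.
L = (4π×10⁻⁷)(277)(2940)²(3.836×10^-4)/(0.11 m) = 10.49 H.

L ≈ 10.5 H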